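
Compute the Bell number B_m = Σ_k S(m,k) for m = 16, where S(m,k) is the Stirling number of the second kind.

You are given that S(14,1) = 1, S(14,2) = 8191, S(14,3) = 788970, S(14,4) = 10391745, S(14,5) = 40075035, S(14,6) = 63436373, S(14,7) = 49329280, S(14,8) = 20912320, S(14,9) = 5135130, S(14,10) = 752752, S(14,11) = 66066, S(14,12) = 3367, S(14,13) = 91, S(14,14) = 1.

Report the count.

i=15: T(15,1)=0+1·1=1 | T(15,2)=1+2·8191=16383 | T(15,3)=8191+3·788970=2375101 | T(15,4)=788970+4·10391745=42355950 | T(15,5)=10391745+5·40075035=210766920 | T(15,6)=40075035+6·63436373=420693273 | T(15,7)=63436373+7·49329280=408741333 | T(15,8)=49329280+8·20912320=216627840 | T(15,9)=20912320+9·5135130=67128490 | T(15,10)=5135130+10·752752=12662650 | T(15,11)=752752+11·66066=1479478 | T(15,12)=66066+12·3367=106470 | T(15,13)=3367+13·91=4550 | T(15,14)=91+14·1=105 | T(15,15)=1+15·0=1
i=16: T(16,1)=0+1·1=1 | T(16,2)=1+2·16383=32767 | T(16,3)=16383+3·2375101=7141686 | T(16,4)=2375101+4·42355950=171798901 | T(16,5)=42355950+5·210766920=1096190550 | T(16,6)=210766920+6·420693273=2734926558 | T(16,7)=420693273+7·408741333=3281882604 | T(16,8)=408741333+8·216627840=2141764053 | T(16,9)=216627840+9·67128490=820784250 | T(16,10)=67128490+10·12662650=193754990 | T(16,11)=12662650+11·1479478=28936908 | T(16,12)=1479478+12·106470=2757118 | T(16,13)=106470+13·4550=165620 | T(16,14)=4550+14·105=6020 | T(16,15)=105+15·1=120 | T(16,16)=1+16·0=1
B_16 = ΣS(16,k) = 1+32767+7141686+171798901+1096190550+2734926558+3281882604+2141764053+820784250+193754990+28936908+2757118+165620+6020+120+1 = 10480142147

10480142147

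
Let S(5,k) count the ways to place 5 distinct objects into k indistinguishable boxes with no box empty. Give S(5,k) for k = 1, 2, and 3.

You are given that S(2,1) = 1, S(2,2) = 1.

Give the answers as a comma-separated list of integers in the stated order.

i=3: T(3,1)=0+1·1=1 | T(3,2)=1+2·1=3 | T(3,3)=1+3·0=1
i=4: T(4,1)=0+1·1=1 | T(4,2)=1+2·3=7 | T(4,3)=3+3·1=6
i=5: T(5,1)=0+1·1=1 | T(5,2)=1+2·7=15 | T(5,3)=7+3·6=25
Read S(5,1) = 1, S(5,2) = 15, S(5,3) = 25.

1, 15, 25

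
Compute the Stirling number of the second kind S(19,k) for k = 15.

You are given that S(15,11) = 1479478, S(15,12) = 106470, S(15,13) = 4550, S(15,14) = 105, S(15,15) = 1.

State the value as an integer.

[16] T[16,12]:12*106470+1479478=2757118 · T[16,13]:13*4550+106470=165620 · T[16,14]:14*105+4550=6020 · T[16,15]:15*1+105=120
[17] T[17,13]:13*165620+2757118=4910178 · T[17,14]:14*6020+165620=249900 · T[17,15]:15*120+6020=7820
[18] T[18,14]:14*249900+4910178=8408778 · T[18,15]:15*7820+249900=367200
[19] T[19,15]:15*367200+8408778=13916778
Read S(19,15) = 13916778.

13916778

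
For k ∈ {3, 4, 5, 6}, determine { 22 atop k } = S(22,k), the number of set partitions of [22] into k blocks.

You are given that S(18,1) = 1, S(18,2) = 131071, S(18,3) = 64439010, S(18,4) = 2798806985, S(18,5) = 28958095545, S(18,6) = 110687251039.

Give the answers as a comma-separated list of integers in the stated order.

[19] T[19,1]:1*1+0=1 · T[19,2]:2*131071+1=262143 · T[19,3]:3*64439010+131071=193448101 · T[19,4]:4*2798806985+64439010=11259666950 · T[19,5]:5*28958095545+2798806985=147589284710 · T[19,6]:6*110687251039+28958095545=693081601779
[20] T[20,1]:1*1+0=1 · T[20,2]:2*262143+1=524287 · T[20,3]:3*193448101+262143=580606446 · T[20,4]:4*11259666950+193448101=45232115901 · T[20,5]:5*147589284710+11259666950=749206090500 · T[20,6]:6*693081601779+147589284710=4306078895384
[21] T[21,2]:2*524287+1=1048575 · T[21,3]:3*580606446+524287=1742343625 · T[21,4]:4*45232115901+580606446=181509070050 · T[21,5]:5*749206090500+45232115901=3791262568401 · T[21,6]:6*4306078895384+749206090500=26585679462804
[22] T[22,3]:3*1742343625+1048575=5228079450 · T[22,4]:4*181509070050+1742343625=727778623825 · T[22,5]:5*3791262568401+181509070050=19137821912055 · T[22,6]:6*26585679462804+3791262568401=163305339345225
Read S(22,3) = 5228079450, S(22,4) = 727778623825, S(22,5) = 19137821912055, S(22,6) = 163305339345225.

5228079450, 727778623825, 19137821912055, 163305339345225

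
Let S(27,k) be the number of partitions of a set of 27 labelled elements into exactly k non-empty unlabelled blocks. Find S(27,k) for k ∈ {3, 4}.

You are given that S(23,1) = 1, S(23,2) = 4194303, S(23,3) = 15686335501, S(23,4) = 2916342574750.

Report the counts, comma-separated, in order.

1270865805301, 749329038535350

@24  (24,1):1·1+0→1, (24,2):4194303·2+1→8388607, (24,3):15686335501·3+4194303→47063200806, (24,4):2916342574750·4+15686335501→11681056634501
@25  (25,1):1·1+0→1, (25,2):8388607·2+1→16777215, (25,3):47063200806·3+8388607→141197991025, (25,4):11681056634501·4+47063200806→46771289738810
@26  (26,2):16777215·2+1→33554431, (26,3):141197991025·3+16777215→423610750290, (26,4):46771289738810·4+141197991025→187226356946265
@27  (27,3):423610750290·3+33554431→1270865805301, (27,4):187226356946265·4+423610750290→749329038535350
Read S(27,3) = 1270865805301, S(27,4) = 749329038535350.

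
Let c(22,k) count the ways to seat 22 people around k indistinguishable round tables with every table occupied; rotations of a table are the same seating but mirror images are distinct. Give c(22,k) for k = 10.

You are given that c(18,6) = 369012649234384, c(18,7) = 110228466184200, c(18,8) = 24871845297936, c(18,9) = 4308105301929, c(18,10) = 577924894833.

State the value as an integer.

276019109275035346

@19  (19,7):110228466184200·18+369012649234384→2353125040549984, (19,8):24871845297936·18+110228466184200→557921681547048, (19,9):4308105301929·18+24871845297936→102417740732658, (19,10):577924894833·18+4308105301929→14710753408923
@20  (20,8):557921681547048·19+2353125040549984→12953636989943896, (20,9):102417740732658·19+557921681547048→2503858755467550, (20,10):14710753408923·19+102417740732658→381922055502195
@21  (21,9):2503858755467550·20+12953636989943896→63030812099294896, (21,10):381922055502195·20+2503858755467550→10142299865511450
@22  (22,10):10142299865511450·21+63030812099294896→276019109275035346
Read c(22,10) = 276019109275035346.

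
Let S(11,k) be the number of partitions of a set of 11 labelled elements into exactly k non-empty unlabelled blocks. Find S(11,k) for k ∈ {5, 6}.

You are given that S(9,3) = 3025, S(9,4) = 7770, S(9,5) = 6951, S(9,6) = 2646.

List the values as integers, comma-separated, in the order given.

r10: T_10,4=4×7770+3025=34105; T_10,5=5×6951+7770=42525; T_10,6=6×2646+6951=22827
r11: T_11,5=5×42525+34105=246730; T_11,6=6×22827+42525=179487
Read S(11,5) = 246730, S(11,6) = 179487.

246730, 179487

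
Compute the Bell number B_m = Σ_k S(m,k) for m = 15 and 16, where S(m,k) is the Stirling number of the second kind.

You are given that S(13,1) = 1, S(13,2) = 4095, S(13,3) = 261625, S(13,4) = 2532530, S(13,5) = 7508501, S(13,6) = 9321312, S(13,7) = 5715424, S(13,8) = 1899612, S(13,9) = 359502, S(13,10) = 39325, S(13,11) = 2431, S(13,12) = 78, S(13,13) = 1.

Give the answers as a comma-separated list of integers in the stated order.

1382958545, 10480142147

row 14: T[14][1]=1·1+0=1  T[14][2]=2·4095+1=8191  T[14][3]=3·261625+4095=788970  T[14][4]=4·2532530+261625=10391745  T[14][5]=5·7508501+2532530=40075035  T[14][6]=6·9321312+7508501=63436373  T[14][7]=7·5715424+9321312=49329280  T[14][8]=8·1899612+5715424=20912320  T[14][9]=9·359502+1899612=5135130  T[14][10]=10·39325+359502=752752  T[14][11]=11·2431+39325=66066  T[14][12]=12·78+2431=3367  T[14][13]=13·1+78=91  T[14][14]=14·0+1=1
row 15: T[15][1]=1·1+0=1  T[15][2]=2·8191+1=16383  T[15][3]=3·788970+8191=2375101  T[15][4]=4·10391745+788970=42355950  T[15][5]=5·40075035+10391745=210766920  T[15][6]=6·63436373+40075035=420693273  T[15][7]=7·49329280+63436373=408741333  T[15][8]=8·20912320+49329280=216627840  T[15][9]=9·5135130+20912320=67128490  T[15][10]=10·752752+5135130=12662650  T[15][11]=11·66066+752752=1479478  T[15][12]=12·3367+66066=106470  T[15][13]=13·91+3367=4550  T[15][14]=14·1+91=105  T[15][15]=15·0+1=1
row 16: T[16][1]=1·1+0=1  T[16][2]=2·16383+1=32767  T[16][3]=3·2375101+16383=7141686  T[16][4]=4·42355950+2375101=171798901  T[16][5]=5·210766920+42355950=1096190550  T[16][6]=6·420693273+210766920=2734926558  T[16][7]=7·408741333+420693273=3281882604  T[16][8]=8·216627840+408741333=2141764053  T[16][9]=9·67128490+216627840=820784250  T[16][10]=10·12662650+67128490=193754990  T[16][11]=11·1479478+12662650=28936908  T[16][12]=12·106470+1479478=2757118  T[16][13]=13·4550+106470=165620  T[16][14]=14·105+4550=6020  T[16][15]=15·1+105=120  T[16][16]=16·0+1=1
B_15 = ΣS(15,k) = 1+16383+2375101+42355950+210766920+420693273+408741333+216627840+67128490+12662650+1479478+106470+4550+105+1 = 1382958545
B_16 = ΣS(16,k) = 1+32767+7141686+171798901+1096190550+2734926558+3281882604+2141764053+820784250+193754990+28936908+2757118+165620+6020+120+1 = 10480142147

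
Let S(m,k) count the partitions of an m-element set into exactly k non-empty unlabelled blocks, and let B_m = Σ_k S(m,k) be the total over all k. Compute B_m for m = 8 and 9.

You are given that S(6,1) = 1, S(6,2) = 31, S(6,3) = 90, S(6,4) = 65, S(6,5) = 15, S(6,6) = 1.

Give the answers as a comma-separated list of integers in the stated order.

i=7: T(7,1)=0+1·1=1 | T(7,2)=1+2·31=63 | T(7,3)=31+3·90=301 | T(7,4)=90+4·65=350 | T(7,5)=65+5·15=140 | T(7,6)=15+6·1=21 | T(7,7)=1+7·0=1
i=8: T(8,1)=0+1·1=1 | T(8,2)=1+2·63=127 | T(8,3)=63+3·301=966 | T(8,4)=301+4·350=1701 | T(8,5)=350+5·140=1050 | T(8,6)=140+6·21=266 | T(8,7)=21+7·1=28 | T(8,8)=1+8·0=1
i=9: T(9,1)=0+1·1=1 | T(9,2)=1+2·127=255 | T(9,3)=127+3·966=3025 | T(9,4)=966+4·1701=7770 | T(9,5)=1701+5·1050=6951 | T(9,6)=1050+6·266=2646 | T(9,7)=266+7·28=462 | T(9,8)=28+8·1=36 | T(9,9)=1+9·0=1
B_8 = ΣS(8,k) = 1+127+966+1701+1050+266+28+1 = 4140
B_9 = ΣS(9,k) = 1+255+3025+7770+6951+2646+462+36+1 = 21147

4140, 21147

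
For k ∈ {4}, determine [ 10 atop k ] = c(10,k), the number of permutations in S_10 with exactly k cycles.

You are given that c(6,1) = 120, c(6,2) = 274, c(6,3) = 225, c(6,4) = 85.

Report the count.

@7  (7,1):120·6+0→720, (7,2):274·6+120→1764, (7,3):225·6+274→1624, (7,4):85·6+225→735
@8  (8,2):1764·7+720→13068, (8,3):1624·7+1764→13132, (8,4):735·7+1624→6769
@9  (9,3):13132·8+13068→118124, (9,4):6769·8+13132→67284
@10  (10,4):67284·9+118124→723680
Read c(10,4) = 723680.

723680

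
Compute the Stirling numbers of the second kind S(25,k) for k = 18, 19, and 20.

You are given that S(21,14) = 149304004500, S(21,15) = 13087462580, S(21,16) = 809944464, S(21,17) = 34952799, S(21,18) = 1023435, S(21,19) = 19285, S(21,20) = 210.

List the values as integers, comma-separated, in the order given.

r22: T_22,15=15×13087462580+149304004500=345615943200; T_22,16=16×809944464+13087462580=26046574004; T_22,17=17×34952799+809944464=1404142047; T_22,18=18×1023435+34952799=53374629; T_22,19=19×19285+1023435=1389850; T_22,20=20×210+19285=23485
r23: T_23,16=16×26046574004+345615943200=762361127264; T_23,17=17×1404142047+26046574004=49916988803; T_23,18=18×53374629+1404142047=2364885369; T_23,19=19×1389850+53374629=79781779; T_23,20=20×23485+1389850=1859550
r24: T_24,17=17×49916988803+762361127264=1610949936915; T_24,18=18×2364885369+49916988803=92484925445; T_24,19=19×79781779+2364885369=3880739170; T_24,20=20×1859550+79781779=116972779
r25: T_25,18=18×92484925445+1610949936915=3275678594925; T_25,19=19×3880739170+92484925445=166218969675; T_25,20=20×116972779+3880739170=6220194750
Read S(25,18) = 3275678594925, S(25,19) = 166218969675, S(25,20) = 6220194750.

3275678594925, 166218969675, 6220194750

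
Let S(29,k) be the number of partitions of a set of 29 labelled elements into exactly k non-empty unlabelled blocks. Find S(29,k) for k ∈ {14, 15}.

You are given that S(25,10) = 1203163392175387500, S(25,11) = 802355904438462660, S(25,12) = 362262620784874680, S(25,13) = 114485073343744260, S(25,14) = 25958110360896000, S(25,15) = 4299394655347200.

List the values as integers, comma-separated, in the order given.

2534474684137526739000, 689692892575539953400

row 26: T[26][11]=11·802355904438462660+1203163392175387500=10029078340998476760  T[26][12]=12·362262620784874680+802355904438462660=5149507353856958820  T[26][13]=13·114485073343744260+362262620784874680=1850568574253550060  T[26][14]=14·25958110360896000+114485073343744260=477898618396288260  T[26][15]=15·4299394655347200+25958110360896000=90449030191104000
row 27: T[27][12]=12·5149507353856958820+10029078340998476760=71823166587281982600  T[27][13]=13·1850568574253550060+5149507353856958820=29206898819153109600  T[27][14]=14·477898618396288260+1850568574253550060=8541149231801585700  T[27][15]=15·90449030191104000+477898618396288260=1834634071262848260
row 28: T[28][13]=13·29206898819153109600+71823166587281982600=451512851236272407400  T[28][14]=14·8541149231801585700+29206898819153109600=148782988064375309400  T[28][15]=15·1834634071262848260+8541149231801585700=36060660300744309600
row 29: T[29][14]=14·148782988064375309400+451512851236272407400=2534474684137526739000  T[29][15]=15·36060660300744309600+148782988064375309400=689692892575539953400
Read S(29,14) = 2534474684137526739000, S(29,15) = 689692892575539953400.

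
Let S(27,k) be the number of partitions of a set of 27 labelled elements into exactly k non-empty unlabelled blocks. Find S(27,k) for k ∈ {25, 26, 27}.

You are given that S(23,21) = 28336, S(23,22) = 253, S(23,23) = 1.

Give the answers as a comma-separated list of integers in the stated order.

row 24: T[24][22]=22·253+28336=33902  T[24][23]=23·1+253=276  T[24][24]=24·0+1=1
row 25: T[25][23]=23·276+33902=40250  T[25][24]=24·1+276=300  T[25][25]=25·0+1=1
row 26: T[26][24]=24·300+40250=47450  T[26][25]=25·1+300=325  T[26][26]=26·0+1=1
row 27: T[27][25]=25·325+47450=55575  T[27][26]=26·1+325=351  T[27][27]=27·0+1=1
Read S(27,25) = 55575, S(27,26) = 351, S(27,27) = 1.

55575, 351, 1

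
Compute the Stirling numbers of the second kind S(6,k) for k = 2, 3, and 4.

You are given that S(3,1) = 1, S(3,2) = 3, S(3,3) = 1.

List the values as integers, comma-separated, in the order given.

31, 90, 65

i=4: T(4,1)=0+1·1=1 | T(4,2)=1+2·3=7 | T(4,3)=3+3·1=6 | T(4,4)=1+4·0=1
i=5: T(5,1)=0+1·1=1 | T(5,2)=1+2·7=15 | T(5,3)=7+3·6=25 | T(5,4)=6+4·1=10
i=6: T(6,2)=1+2·15=31 | T(6,3)=15+3·25=90 | T(6,4)=25+4·10=65
Read S(6,2) = 31, S(6,3) = 90, S(6,4) = 65.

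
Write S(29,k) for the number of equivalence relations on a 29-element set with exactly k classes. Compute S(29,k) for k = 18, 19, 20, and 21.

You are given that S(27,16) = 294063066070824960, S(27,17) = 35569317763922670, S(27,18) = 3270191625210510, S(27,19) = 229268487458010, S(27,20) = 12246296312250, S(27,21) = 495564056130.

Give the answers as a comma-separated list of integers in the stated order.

2598531274376323650, 239332331869053150, 17110181160972900, 949910385013590

@28  (28,17):35569317763922670·17+294063066070824960→898741468057510350, (28,18):3270191625210510·18+35569317763922670→94432767017711850, (28,19):229268487458010·19+3270191625210510→7626292886912700, (28,20):12246296312250·20+229268487458010→474194413703010, (28,21):495564056130·21+12246296312250→22653141490980
@29  (29,18):94432767017711850·18+898741468057510350→2598531274376323650, (29,19):7626292886912700·19+94432767017711850→239332331869053150, (29,20):474194413703010·20+7626292886912700→17110181160972900, (29,21):22653141490980·21+474194413703010→949910385013590
Read S(29,18) = 2598531274376323650, S(29,19) = 239332331869053150, S(29,20) = 17110181160972900, S(29,21) = 949910385013590.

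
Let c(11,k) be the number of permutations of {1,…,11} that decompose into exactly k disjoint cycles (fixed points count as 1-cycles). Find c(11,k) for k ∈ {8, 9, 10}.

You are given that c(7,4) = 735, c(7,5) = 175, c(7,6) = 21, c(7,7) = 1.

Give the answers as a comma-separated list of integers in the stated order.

18150, 1320, 55

[8] T[8,5]:7*175+735=1960 · T[8,6]:7*21+175=322 · T[8,7]:7*1+21=28 · T[8,8]:7*0+1=1
[9] T[9,6]:8*322+1960=4536 · T[9,7]:8*28+322=546 · T[9,8]:8*1+28=36 · T[9,9]:8*0+1=1
[10] T[10,7]:9*546+4536=9450 · T[10,8]:9*36+546=870 · T[10,9]:9*1+36=45 · T[10,10]:9*0+1=1
[11] T[11,8]:10*870+9450=18150 · T[11,9]:10*45+870=1320 · T[11,10]:10*1+45=55
Read c(11,8) = 18150, c(11,9) = 1320, c(11,10) = 55.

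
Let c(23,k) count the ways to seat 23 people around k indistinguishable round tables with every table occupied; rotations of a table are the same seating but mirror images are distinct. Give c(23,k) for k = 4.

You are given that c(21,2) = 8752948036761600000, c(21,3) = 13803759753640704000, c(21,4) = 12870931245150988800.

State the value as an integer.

6548684852703068697600

[22] T[22,3]:21*13803759753640704000+8752948036761600000=298631902863216384000 · T[22,4]:21*12870931245150988800+13803759753640704000=284093315901811468800
[23] T[23,4]:22*284093315901811468800+298631902863216384000=6548684852703068697600
Read c(23,4) = 6548684852703068697600.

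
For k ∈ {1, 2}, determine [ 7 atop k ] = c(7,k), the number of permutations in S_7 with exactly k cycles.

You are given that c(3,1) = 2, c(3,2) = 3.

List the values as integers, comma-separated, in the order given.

r4: T_4,1=3×2+0=6; T_4,2=3×3+2=11
r5: T_5,1=4×6+0=24; T_5,2=4×11+6=50
r6: T_6,1=5×24+0=120; T_6,2=5×50+24=274
r7: T_7,1=6×120+0=720; T_7,2=6×274+120=1764
Read c(7,1) = 720, c(7,2) = 1764.

720, 1764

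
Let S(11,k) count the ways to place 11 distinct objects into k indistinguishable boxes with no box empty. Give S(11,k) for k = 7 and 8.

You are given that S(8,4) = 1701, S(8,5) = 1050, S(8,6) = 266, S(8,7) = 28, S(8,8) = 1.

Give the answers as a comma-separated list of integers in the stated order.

63987, 11880

i=9: T(9,5)=1701+5·1050=6951 | T(9,6)=1050+6·266=2646 | T(9,7)=266+7·28=462 | T(9,8)=28+8·1=36
i=10: T(10,6)=6951+6·2646=22827 | T(10,7)=2646+7·462=5880 | T(10,8)=462+8·36=750
i=11: T(11,7)=22827+7·5880=63987 | T(11,8)=5880+8·750=11880
Read S(11,7) = 63987, S(11,8) = 11880.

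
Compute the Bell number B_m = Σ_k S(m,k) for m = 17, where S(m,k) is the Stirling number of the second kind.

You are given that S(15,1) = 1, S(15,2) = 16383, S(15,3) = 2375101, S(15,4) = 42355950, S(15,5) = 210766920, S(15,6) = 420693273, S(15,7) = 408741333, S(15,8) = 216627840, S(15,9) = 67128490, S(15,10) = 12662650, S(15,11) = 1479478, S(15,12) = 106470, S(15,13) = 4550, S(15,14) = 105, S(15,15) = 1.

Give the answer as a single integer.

82864869804

r16: T_16,1=1×1+0=1; T_16,2=2×16383+1=32767; T_16,3=3×2375101+16383=7141686; T_16,4=4×42355950+2375101=171798901; T_16,5=5×210766920+42355950=1096190550; T_16,6=6×420693273+210766920=2734926558; T_16,7=7×408741333+420693273=3281882604; T_16,8=8×216627840+408741333=2141764053; T_16,9=9×67128490+216627840=820784250; T_16,10=10×12662650+67128490=193754990; T_16,11=11×1479478+12662650=28936908; T_16,12=12×106470+1479478=2757118; T_16,13=13×4550+106470=165620; T_16,14=14×105+4550=6020; T_16,15=15×1+105=120; T_16,16=16×0+1=1
r17: T_17,1=1×1+0=1; T_17,2=2×32767+1=65535; T_17,3=3×7141686+32767=21457825; T_17,4=4×171798901+7141686=694337290; T_17,5=5×1096190550+171798901=5652751651; T_17,6=6×2734926558+1096190550=17505749898; T_17,7=7×3281882604+2734926558=25708104786; T_17,8=8×2141764053+3281882604=20415995028; T_17,9=9×820784250+2141764053=9528822303; T_17,10=10×193754990+820784250=2758334150; T_17,11=11×28936908+193754990=512060978; T_17,12=12×2757118+28936908=62022324; T_17,13=13×165620+2757118=4910178; T_17,14=14×6020+165620=249900; T_17,15=15×120+6020=7820; T_17,16=16×1+120=136; T_17,17=17×0+1=1
B_17 = ΣS(17,k) = 1+65535+21457825+694337290+5652751651+17505749898+25708104786+20415995028+9528822303+2758334150+512060978+62022324+4910178+249900+7820+136+1 = 82864869804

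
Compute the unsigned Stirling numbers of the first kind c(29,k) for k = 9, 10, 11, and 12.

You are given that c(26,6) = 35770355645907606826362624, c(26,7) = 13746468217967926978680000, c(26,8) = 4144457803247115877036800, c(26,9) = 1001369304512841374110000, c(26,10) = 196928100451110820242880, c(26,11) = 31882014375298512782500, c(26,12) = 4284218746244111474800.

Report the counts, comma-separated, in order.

r27: T_27,7=26×13746468217967926978680000+35770355645907606826362624=393178529313073708272042624; T_27,8=26×4144457803247115877036800+13746468217967926978680000=121502371102392939781636800; T_27,9=26×1001369304512841374110000+4144457803247115877036800=30180059720580991603896800; T_27,10=26×196928100451110820242880+1001369304512841374110000=6121499916241722700424880; T_27,11=26×31882014375298512782500+196928100451110820242880=1025860474208872152587880; T_27,12=26×4284218746244111474800+31882014375298512782500=143271701777645411127300
r28: T_28,8=27×121502371102392939781636800+393178529313073708272042624=3673742549077683082376236224; T_28,9=27×30180059720580991603896800+121502371102392939781636800=936363983558079713086850400; T_28,10=27×6121499916241722700424880+30180059720580991603896800=195460557459107504515368560; T_28,11=27×1025860474208872152587880+6121499916241722700424880=33819732719881270820297640; T_28,12=27×143271701777645411127300+1025860474208872152587880=4894196422205298253024980
r29: T_29,9=28×936363983558079713086850400+3673742549077683082376236224=29891934088703915048808047424; T_29,10=28×195460557459107504515368560+936363983558079713086850400=6409259592413089839517170080; T_29,11=28×33819732719881270820297640+195460557459107504515368560=1142413073615783087483702480; T_29,12=28×4894196422205298253024980+33819732719881270820297640=170857232541629621904997080
Read c(29,9) = 29891934088703915048808047424, c(29,10) = 6409259592413089839517170080, c(29,11) = 1142413073615783087483702480, c(29,12) = 170857232541629621904997080.

29891934088703915048808047424, 6409259592413089839517170080, 1142413073615783087483702480, 170857232541629621904997080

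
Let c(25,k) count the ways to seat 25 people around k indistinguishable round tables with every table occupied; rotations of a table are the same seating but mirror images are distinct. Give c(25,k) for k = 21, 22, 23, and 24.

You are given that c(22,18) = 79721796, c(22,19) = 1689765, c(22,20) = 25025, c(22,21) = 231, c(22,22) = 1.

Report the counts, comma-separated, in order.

[23] T[23,19]:22*1689765+79721796=116896626 · T[23,20]:22*25025+1689765=2240315 · T[23,21]:22*231+25025=30107 · T[23,22]:22*1+231=253 · T[23,23]:22*0+1=1
[24] T[24,20]:23*2240315+116896626=168423871 · T[24,21]:23*30107+2240315=2932776 · T[24,22]:23*253+30107=35926 · T[24,23]:23*1+253=276 · T[24,24]:23*0+1=1
[25] T[25,21]:24*2932776+168423871=238810495 · T[25,22]:24*35926+2932776=3795000 · T[25,23]:24*276+35926=42550 · T[25,24]:24*1+276=300
Read c(25,21) = 238810495, c(25,22) = 3795000, c(25,23) = 42550, c(25,24) = 300.

238810495, 3795000, 42550, 300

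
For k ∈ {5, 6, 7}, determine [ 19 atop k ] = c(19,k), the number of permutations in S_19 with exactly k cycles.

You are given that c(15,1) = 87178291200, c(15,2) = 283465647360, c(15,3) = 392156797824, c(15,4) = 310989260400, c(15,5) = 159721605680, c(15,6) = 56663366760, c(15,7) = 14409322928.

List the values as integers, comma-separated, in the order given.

17950712280921504, 7551527592063024, 2353125040549984

i=16: T(16,2)=87178291200+15·283465647360=4339163001600 | T(16,3)=283465647360+15·392156797824=6165817614720 | T(16,4)=392156797824+15·310989260400=5056995703824 | T(16,5)=310989260400+15·159721605680=2706813345600 | T(16,6)=159721605680+15·56663366760=1009672107080 | T(16,7)=56663366760+15·14409322928=272803210680
i=17: T(17,3)=4339163001600+16·6165817614720=102992244837120 | T(17,4)=6165817614720+16·5056995703824=87077748875904 | T(17,5)=5056995703824+16·2706813345600=48366009233424 | T(17,6)=2706813345600+16·1009672107080=18861567058880 | T(17,7)=1009672107080+16·272803210680=5374523477960
i=18: T(18,4)=102992244837120+17·87077748875904=1583313975727488 | T(18,5)=87077748875904+17·48366009233424=909299905844112 | T(18,6)=48366009233424+17·18861567058880=369012649234384 | T(18,7)=18861567058880+17·5374523477960=110228466184200
i=19: T(19,5)=1583313975727488+18·909299905844112=17950712280921504 | T(19,6)=909299905844112+18·369012649234384=7551527592063024 | T(19,7)=369012649234384+18·110228466184200=2353125040549984
Read c(19,5) = 17950712280921504, c(19,6) = 7551527592063024, c(19,7) = 2353125040549984.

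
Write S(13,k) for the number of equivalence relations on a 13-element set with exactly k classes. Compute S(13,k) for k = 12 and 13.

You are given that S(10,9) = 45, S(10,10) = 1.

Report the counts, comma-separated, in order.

78, 1

i=11: T(11,10)=45+10·1=55 | T(11,11)=1+11·0=1
i=12: T(12,11)=55+11·1=66 | T(12,12)=1+12·0=1
i=13: T(13,12)=66+12·1=78 | T(13,13)=1+13·0=1
Read S(13,12) = 78, S(13,13) = 1.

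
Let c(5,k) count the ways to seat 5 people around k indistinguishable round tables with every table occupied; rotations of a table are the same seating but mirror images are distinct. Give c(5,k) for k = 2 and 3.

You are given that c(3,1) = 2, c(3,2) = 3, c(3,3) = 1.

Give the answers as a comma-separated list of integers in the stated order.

r4: T_4,1=3×2+0=6; T_4,2=3×3+2=11; T_4,3=3×1+3=6
r5: T_5,2=4×11+6=50; T_5,3=4×6+11=35
Read c(5,2) = 50, c(5,3) = 35.

50, 35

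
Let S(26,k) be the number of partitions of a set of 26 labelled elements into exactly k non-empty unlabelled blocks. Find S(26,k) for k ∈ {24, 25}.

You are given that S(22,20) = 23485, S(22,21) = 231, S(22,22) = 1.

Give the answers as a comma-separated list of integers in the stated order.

row 23: T[23][21]=21·231+23485=28336  T[23][22]=22·1+231=253  T[23][23]=23·0+1=1
row 24: T[24][22]=22·253+28336=33902  T[24][23]=23·1+253=276  T[24][24]=24·0+1=1
row 25: T[25][23]=23·276+33902=40250  T[25][24]=24·1+276=300  T[25][25]=25·0+1=1
row 26: T[26][24]=24·300+40250=47450  T[26][25]=25·1+300=325
Read S(26,24) = 47450, S(26,25) = 325.

47450, 325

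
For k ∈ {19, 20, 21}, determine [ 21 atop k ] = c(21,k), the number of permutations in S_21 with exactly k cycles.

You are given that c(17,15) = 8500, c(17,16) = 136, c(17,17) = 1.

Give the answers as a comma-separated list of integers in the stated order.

[18] T[18,16]:17*136+8500=10812 · T[18,17]:17*1+136=153 · T[18,18]:17*0+1=1
[19] T[19,17]:18*153+10812=13566 · T[19,18]:18*1+153=171 · T[19,19]:18*0+1=1
[20] T[20,18]:19*171+13566=16815 · T[20,19]:19*1+171=190 · T[20,20]:19*0+1=1
[21] T[21,19]:20*190+16815=20615 · T[21,20]:20*1+190=210 · T[21,21]:20*0+1=1
Read c(21,19) = 20615, c(21,20) = 210, c(21,21) = 1.

20615, 210, 1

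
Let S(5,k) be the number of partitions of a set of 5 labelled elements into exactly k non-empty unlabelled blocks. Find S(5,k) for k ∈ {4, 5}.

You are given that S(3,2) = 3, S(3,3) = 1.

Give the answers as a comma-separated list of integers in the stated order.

10, 1

row 4: T[4][3]=3·1+3=6  T[4][4]=4·0+1=1
row 5: T[5][4]=4·1+6=10  T[5][5]=5·0+1=1
Read S(5,4) = 10, S(5,5) = 1.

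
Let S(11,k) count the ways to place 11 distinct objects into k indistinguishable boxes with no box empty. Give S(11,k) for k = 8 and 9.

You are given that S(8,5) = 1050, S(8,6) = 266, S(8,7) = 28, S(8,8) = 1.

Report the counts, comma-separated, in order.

[9] T[9,6]:6*266+1050=2646 · T[9,7]:7*28+266=462 · T[9,8]:8*1+28=36 · T[9,9]:9*0+1=1
[10] T[10,7]:7*462+2646=5880 · T[10,8]:8*36+462=750 · T[10,9]:9*1+36=45
[11] T[11,8]:8*750+5880=11880 · T[11,9]:9*45+750=1155
Read S(11,8) = 11880, S(11,9) = 1155.

11880, 1155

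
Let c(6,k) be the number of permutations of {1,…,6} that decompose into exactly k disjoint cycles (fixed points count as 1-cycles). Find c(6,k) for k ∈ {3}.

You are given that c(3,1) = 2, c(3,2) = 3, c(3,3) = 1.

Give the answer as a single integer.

i=4: T(4,1)=0+3·2=6 | T(4,2)=2+3·3=11 | T(4,3)=3+3·1=6
i=5: T(5,2)=6+4·11=50 | T(5,3)=11+4·6=35
i=6: T(6,3)=50+5·35=225
Read c(6,3) = 225.

225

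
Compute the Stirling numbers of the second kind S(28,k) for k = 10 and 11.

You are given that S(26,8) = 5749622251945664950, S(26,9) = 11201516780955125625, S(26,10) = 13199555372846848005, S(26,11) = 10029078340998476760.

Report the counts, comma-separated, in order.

1538533978374777852325, 1501910658871554621690

[27] T[27,9]:9*11201516780955125625+5749622251945664950=106563273280541795575 · T[27,10]:10*13199555372846848005+11201516780955125625=143197070509423605675 · T[27,11]:11*10029078340998476760+13199555372846848005=123519417123830092365
[28] T[28,10]:10*143197070509423605675+106563273280541795575=1538533978374777852325 · T[28,11]:11*123519417123830092365+143197070509423605675=1501910658871554621690
Read S(28,10) = 1538533978374777852325, S(28,11) = 1501910658871554621690.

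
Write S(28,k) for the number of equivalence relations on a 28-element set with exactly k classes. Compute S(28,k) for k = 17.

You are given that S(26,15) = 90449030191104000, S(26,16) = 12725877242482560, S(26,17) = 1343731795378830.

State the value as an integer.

[27] T[27,16]:16*12725877242482560+90449030191104000=294063066070824960 · T[27,17]:17*1343731795378830+12725877242482560=35569317763922670
[28] T[28,17]:17*35569317763922670+294063066070824960=898741468057510350
Read S(28,17) = 898741468057510350.

898741468057510350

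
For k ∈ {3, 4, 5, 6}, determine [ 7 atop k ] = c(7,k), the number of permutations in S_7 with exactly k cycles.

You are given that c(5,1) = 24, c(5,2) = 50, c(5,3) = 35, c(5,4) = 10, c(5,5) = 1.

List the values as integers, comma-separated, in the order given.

1624, 735, 175, 21

[6] T[6,2]:5*50+24=274 · T[6,3]:5*35+50=225 · T[6,4]:5*10+35=85 · T[6,5]:5*1+10=15 · T[6,6]:5*0+1=1
[7] T[7,3]:6*225+274=1624 · T[7,4]:6*85+225=735 · T[7,5]:6*15+85=175 · T[7,6]:6*1+15=21
Read c(7,3) = 1624, c(7,4) = 735, c(7,5) = 175, c(7,6) = 21.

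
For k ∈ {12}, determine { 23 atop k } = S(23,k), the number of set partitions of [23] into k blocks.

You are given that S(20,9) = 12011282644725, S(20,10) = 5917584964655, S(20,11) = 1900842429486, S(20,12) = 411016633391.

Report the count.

row 21: T[21][10]=10·5917584964655+12011282644725=71187132291275  T[21][11]=11·1900842429486+5917584964655=26826851689001  T[21][12]=12·411016633391+1900842429486=6833042030178
row 22: T[22][11]=11·26826851689001+71187132291275=366282500870286  T[22][12]=12·6833042030178+26826851689001=108823356051137
row 23: T[23][12]=12·108823356051137+366282500870286=1672162773483930
Read S(23,12) = 1672162773483930.

1672162773483930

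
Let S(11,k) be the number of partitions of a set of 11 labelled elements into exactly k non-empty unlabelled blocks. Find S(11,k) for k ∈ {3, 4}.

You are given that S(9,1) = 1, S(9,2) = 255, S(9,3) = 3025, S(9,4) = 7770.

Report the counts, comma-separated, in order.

[10] T[10,2]:2*255+1=511 · T[10,3]:3*3025+255=9330 · T[10,4]:4*7770+3025=34105
[11] T[11,3]:3*9330+511=28501 · T[11,4]:4*34105+9330=145750
Read S(11,3) = 28501, S(11,4) = 145750.

28501, 145750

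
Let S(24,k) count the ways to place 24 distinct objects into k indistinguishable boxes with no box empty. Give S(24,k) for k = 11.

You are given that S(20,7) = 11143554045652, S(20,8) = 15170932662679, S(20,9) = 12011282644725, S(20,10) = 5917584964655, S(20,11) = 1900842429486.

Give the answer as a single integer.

@21  (21,8):15170932662679·8+11143554045652→132511015347084, (21,9):12011282644725·9+15170932662679→123272476465204, (21,10):5917584964655·10+12011282644725→71187132291275, (21,11):1900842429486·11+5917584964655→26826851689001
@22  (22,9):123272476465204·9+132511015347084→1241963303533920, (22,10):71187132291275·10+123272476465204→835143799377954, (22,11):26826851689001·11+71187132291275→366282500870286
@23  (23,10):835143799377954·10+1241963303533920→9593401297313460, (23,11):366282500870286·11+835143799377954→4864251308951100
@24  (24,11):4864251308951100·11+9593401297313460→63100165695775560
Read S(24,11) = 63100165695775560.

63100165695775560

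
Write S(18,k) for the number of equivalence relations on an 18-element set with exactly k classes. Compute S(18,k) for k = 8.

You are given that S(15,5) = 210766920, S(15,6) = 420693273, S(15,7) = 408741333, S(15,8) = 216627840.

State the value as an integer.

@16  (16,6):420693273·6+210766920→2734926558, (16,7):408741333·7+420693273→3281882604, (16,8):216627840·8+408741333→2141764053
@17  (17,7):3281882604·7+2734926558→25708104786, (17,8):2141764053·8+3281882604→20415995028
@18  (18,8):20415995028·8+25708104786→189036065010
Read S(18,8) = 189036065010.

189036065010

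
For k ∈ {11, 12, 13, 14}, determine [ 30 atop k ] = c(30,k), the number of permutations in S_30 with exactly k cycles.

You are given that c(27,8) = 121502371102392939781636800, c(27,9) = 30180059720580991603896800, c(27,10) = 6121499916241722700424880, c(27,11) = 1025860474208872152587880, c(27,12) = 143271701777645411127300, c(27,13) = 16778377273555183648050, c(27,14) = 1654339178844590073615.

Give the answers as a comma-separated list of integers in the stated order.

r28: T_28,9=27×30180059720580991603896800+121502371102392939781636800=936363983558079713086850400; T_28,10=27×6121499916241722700424880+30180059720580991603896800=195460557459107504515368560; T_28,11=27×1025860474208872152587880+6121499916241722700424880=33819732719881270820297640; T_28,12=27×143271701777645411127300+1025860474208872152587880=4894196422205298253024980; T_28,13=27×16778377273555183648050+143271701777645411127300=596287888163635369624650; T_28,14=27×1654339178844590073615+16778377273555183648050=61445535102359115635655
r29: T_29,10=28×195460557459107504515368560+936363983558079713086850400=6409259592413089839517170080; T_29,11=28×33819732719881270820297640+195460557459107504515368560=1142413073615783087483702480; T_29,12=28×4894196422205298253024980+33819732719881270820297640=170857232541629621904997080; T_29,13=28×596287888163635369624650+4894196422205298253024980=21590257290787088602515180; T_29,14=28×61445535102359115635655+596287888163635369624650=2316762871029690607422990
r30: T_30,11=29×1142413073615783087483702480+6409259592413089839517170080=39539238727270799376544542000; T_30,12=29×170857232541629621904997080+1142413073615783087483702480=6097272817323042122728617800; T_30,13=29×21590257290787088602515180+170857232541629621904997080=796974693974455191377937300; T_30,14=29×2316762871029690607422990+21590257290787088602515180=88776380550648116217781890
Read c(30,11) = 39539238727270799376544542000, c(30,12) = 6097272817323042122728617800, c(30,13) = 796974693974455191377937300, c(30,14) = 88776380550648116217781890.

39539238727270799376544542000, 6097272817323042122728617800, 796974693974455191377937300, 88776380550648116217781890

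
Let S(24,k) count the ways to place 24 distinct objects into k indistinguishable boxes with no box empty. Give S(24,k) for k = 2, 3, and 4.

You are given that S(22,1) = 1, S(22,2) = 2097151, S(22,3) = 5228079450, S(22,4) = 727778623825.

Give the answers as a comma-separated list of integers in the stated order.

@23  (23,1):1·1+0→1, (23,2):2097151·2+1→4194303, (23,3):5228079450·3+2097151→15686335501, (23,4):727778623825·4+5228079450→2916342574750
@24  (24,2):4194303·2+1→8388607, (24,3):15686335501·3+4194303→47063200806, (24,4):2916342574750·4+15686335501→11681056634501
Read S(24,2) = 8388607, S(24,3) = 47063200806, S(24,4) = 11681056634501.

8388607, 47063200806, 11681056634501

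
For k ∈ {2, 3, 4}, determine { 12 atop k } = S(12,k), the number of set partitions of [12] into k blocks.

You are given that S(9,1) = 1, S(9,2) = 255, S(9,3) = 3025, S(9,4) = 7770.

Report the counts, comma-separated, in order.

2047, 86526, 611501

@10  (10,1):1·1+0→1, (10,2):255·2+1→511, (10,3):3025·3+255→9330, (10,4):7770·4+3025→34105
@11  (11,1):1·1+0→1, (11,2):511·2+1→1023, (11,3):9330·3+511→28501, (11,4):34105·4+9330→145750
@12  (12,2):1023·2+1→2047, (12,3):28501·3+1023→86526, (12,4):145750·4+28501→611501
Read S(12,2) = 2047, S(12,3) = 86526, S(12,4) = 611501.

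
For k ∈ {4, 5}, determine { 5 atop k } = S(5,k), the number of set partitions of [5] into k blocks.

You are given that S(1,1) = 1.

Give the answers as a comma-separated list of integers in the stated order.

10, 1

i=2: T(2,1)=0+1·1=1 | T(2,2)=1+2·0=1
i=3: T(3,2)=1+2·1=3 | T(3,3)=1+3·0=1
i=4: T(4,3)=3+3·1=6 | T(4,4)=1+4·0=1
i=5: T(5,4)=6+4·1=10 | T(5,5)=1+5·0=1
Read S(5,4) = 10, S(5,5) = 1.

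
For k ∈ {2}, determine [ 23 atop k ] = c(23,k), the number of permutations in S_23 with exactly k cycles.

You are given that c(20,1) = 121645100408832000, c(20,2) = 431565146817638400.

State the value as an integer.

[21] T[21,1]:20*121645100408832000+0=2432902008176640000 · T[21,2]:20*431565146817638400+121645100408832000=8752948036761600000
[22] T[22,1]:21*2432902008176640000+0=51090942171709440000 · T[22,2]:21*8752948036761600000+2432902008176640000=186244810780170240000
[23] T[23,2]:22*186244810780170240000+51090942171709440000=4148476779335454720000
Read c(23,2) = 4148476779335454720000.

4148476779335454720000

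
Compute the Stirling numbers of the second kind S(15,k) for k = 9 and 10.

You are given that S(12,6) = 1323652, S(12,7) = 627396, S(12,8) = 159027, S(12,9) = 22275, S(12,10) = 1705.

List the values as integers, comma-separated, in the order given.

67128490, 12662650

i=13: T(13,7)=1323652+7·627396=5715424 | T(13,8)=627396+8·159027=1899612 | T(13,9)=159027+9·22275=359502 | T(13,10)=22275+10·1705=39325
i=14: T(14,8)=5715424+8·1899612=20912320 | T(14,9)=1899612+9·359502=5135130 | T(14,10)=359502+10·39325=752752
i=15: T(15,9)=20912320+9·5135130=67128490 | T(15,10)=5135130+10·752752=12662650
Read S(15,9) = 67128490, S(15,10) = 12662650.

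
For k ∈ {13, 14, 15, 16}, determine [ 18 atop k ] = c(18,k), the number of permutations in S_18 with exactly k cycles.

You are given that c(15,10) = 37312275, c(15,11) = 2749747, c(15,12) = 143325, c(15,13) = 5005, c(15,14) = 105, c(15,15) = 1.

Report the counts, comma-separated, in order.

@16  (16,11):2749747·15+37312275→78558480, (16,12):143325·15+2749747→4899622, (16,13):5005·15+143325→218400, (16,14):105·15+5005→6580, (16,15):1·15+105→120, (16,16):0·15+1→1
@17  (17,12):4899622·16+78558480→156952432, (17,13):218400·16+4899622→8394022, (17,14):6580·16+218400→323680, (17,15):120·16+6580→8500, (17,16):1·16+120→136
@18  (18,13):8394022·17+156952432→299650806, (18,14):323680·17+8394022→13896582, (18,15):8500·17+323680→468180, (18,16):136·17+8500→10812
Read c(18,13) = 299650806, c(18,14) = 13896582, c(18,15) = 468180, c(18,16) = 10812.

299650806, 13896582, 468180, 10812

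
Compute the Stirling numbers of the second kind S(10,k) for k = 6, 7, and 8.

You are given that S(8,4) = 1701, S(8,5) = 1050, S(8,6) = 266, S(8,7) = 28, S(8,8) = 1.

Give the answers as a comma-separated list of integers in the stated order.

22827, 5880, 750

[9] T[9,5]:5*1050+1701=6951 · T[9,6]:6*266+1050=2646 · T[9,7]:7*28+266=462 · T[9,8]:8*1+28=36
[10] T[10,6]:6*2646+6951=22827 · T[10,7]:7*462+2646=5880 · T[10,8]:8*36+462=750
Read S(10,6) = 22827, S(10,7) = 5880, S(10,8) = 750.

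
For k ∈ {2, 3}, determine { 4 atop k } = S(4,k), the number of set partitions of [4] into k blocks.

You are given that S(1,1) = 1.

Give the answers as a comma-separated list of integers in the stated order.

7, 6

[2] T[2,1]:1*1+0=1 · T[2,2]:2*0+1=1
[3] T[3,1]:1*1+0=1 · T[3,2]:2*1+1=3 · T[3,3]:3*0+1=1
[4] T[4,2]:2*3+1=7 · T[4,3]:3*1+3=6
Read S(4,2) = 7, S(4,3) = 6.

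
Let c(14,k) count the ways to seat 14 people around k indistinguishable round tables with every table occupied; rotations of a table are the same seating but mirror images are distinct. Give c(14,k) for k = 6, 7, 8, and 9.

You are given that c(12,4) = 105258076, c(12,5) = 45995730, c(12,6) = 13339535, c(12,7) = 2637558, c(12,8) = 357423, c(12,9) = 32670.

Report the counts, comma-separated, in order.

3336118786, 790943153, 135036473, 16669653

[13] T[13,5]:12*45995730+105258076=657206836 · T[13,6]:12*13339535+45995730=206070150 · T[13,7]:12*2637558+13339535=44990231 · T[13,8]:12*357423+2637558=6926634 · T[13,9]:12*32670+357423=749463
[14] T[14,6]:13*206070150+657206836=3336118786 · T[14,7]:13*44990231+206070150=790943153 · T[14,8]:13*6926634+44990231=135036473 · T[14,9]:13*749463+6926634=16669653
Read c(14,6) = 3336118786, c(14,7) = 790943153, c(14,8) = 135036473, c(14,9) = 16669653.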